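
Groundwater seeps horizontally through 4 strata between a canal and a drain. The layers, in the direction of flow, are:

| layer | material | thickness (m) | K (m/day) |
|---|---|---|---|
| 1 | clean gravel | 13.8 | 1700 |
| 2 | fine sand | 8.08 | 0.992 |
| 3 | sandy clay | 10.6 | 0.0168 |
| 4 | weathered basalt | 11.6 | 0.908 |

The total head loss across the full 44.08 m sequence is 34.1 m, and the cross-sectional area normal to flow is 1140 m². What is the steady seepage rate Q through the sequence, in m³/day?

59.6

Flow is perpendicular to layering, so the layers act in series and the equivalent K is the thickness-weighted harmonic mean.
Total thickness L = 13.8 + 8.08 + 10.6 + 11.6 = 44.08 m.
Σ(b_i/K_i) = 13.8/1700 + 8.08/0.992 + 10.6/0.0168 + 11.6/0.908 = 651.9 d.
K_eq = L / Σ(b_i/K_i) = 44.08 / 651.9 = 0.06762 m/day.
Q = K_eq · A · (Δh/L) = 0.06762 × 1140 × (34.1/44.08) = 59.63 m³/day.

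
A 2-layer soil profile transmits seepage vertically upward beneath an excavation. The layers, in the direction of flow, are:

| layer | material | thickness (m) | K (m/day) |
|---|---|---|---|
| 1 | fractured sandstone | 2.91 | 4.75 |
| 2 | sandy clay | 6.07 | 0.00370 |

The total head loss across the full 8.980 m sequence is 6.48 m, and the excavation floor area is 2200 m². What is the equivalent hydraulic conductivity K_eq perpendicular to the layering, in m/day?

Flow is perpendicular to layering, so the layers act in series and the equivalent K is the thickness-weighted harmonic mean.
Total thickness L = 2.91 + 6.07 = 8.980 m.
Σ(b_i/K_i) = 2.91/4.75 + 6.07/0.00370 = 1641 d.
K_eq = L / Σ(b_i/K_i) = 8.980 / 1641 = 0.005472 m/day.

0.00547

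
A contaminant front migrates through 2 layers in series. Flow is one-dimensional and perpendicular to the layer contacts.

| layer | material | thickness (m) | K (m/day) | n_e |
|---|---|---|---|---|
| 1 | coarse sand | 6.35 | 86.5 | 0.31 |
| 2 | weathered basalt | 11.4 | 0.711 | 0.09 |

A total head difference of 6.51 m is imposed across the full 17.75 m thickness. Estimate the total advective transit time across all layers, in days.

With flow normal to the layers, continuity requires the same specific discharge q through every layer.
Σ(b_i/K_i) = 6.35/86.5 + 11.4/0.711 = 16.11 d.
q = Δh / Σ(b_i/K_i) = 6.51 / 16.11 = 0.4042 m/day.
In each layer the seepage velocity is v_i = q/n_i, so the layer transit time is t_i = b_i·n_i / q:
  layer 1 (coarse sand): t_1 = 6.35 × 0.31 / 0.4042 = 4.871 d
  layer 2 (weathered basalt): t_2 = 11.4 × 0.09 / 0.4042 = 2.539 d
Total t = Σ t_i = 7.409 days.

7.41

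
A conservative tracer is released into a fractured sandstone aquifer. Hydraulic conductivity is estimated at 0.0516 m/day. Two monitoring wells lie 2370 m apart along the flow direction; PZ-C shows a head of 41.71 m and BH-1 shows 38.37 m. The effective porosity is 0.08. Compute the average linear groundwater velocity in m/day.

Hydraulic gradient i = (41.71 − 38.37) / 2370 = 3.34 / 2370 = 0.001409.
Darcy flux q = K · i = 0.05160 × 0.001409 = 7.272e-05 m/day.
Seepage velocity v = q / n_e = 7.272e-05 / 0.08 = 0.0009090 m/day.

0.000909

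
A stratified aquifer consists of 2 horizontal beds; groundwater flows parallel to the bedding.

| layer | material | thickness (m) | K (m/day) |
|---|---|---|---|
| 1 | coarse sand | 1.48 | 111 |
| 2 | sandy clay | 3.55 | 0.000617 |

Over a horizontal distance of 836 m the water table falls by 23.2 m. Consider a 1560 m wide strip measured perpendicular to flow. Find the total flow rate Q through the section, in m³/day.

Flow is parallel to layering, so each bed carries its own Darcy discharge and the transmissivities add.
Σ(K_i·b_i) = 111×1.48 + 0.000617×3.55 = 164.3 m²/day.
Hydraulic gradient i = Δh / L = 23.2 / 836 = 0.02775.
Q = Σ(K_i·b_i) · W · i = 164.3 × 1560 × 0.02775 = 7112 m³/day.

7110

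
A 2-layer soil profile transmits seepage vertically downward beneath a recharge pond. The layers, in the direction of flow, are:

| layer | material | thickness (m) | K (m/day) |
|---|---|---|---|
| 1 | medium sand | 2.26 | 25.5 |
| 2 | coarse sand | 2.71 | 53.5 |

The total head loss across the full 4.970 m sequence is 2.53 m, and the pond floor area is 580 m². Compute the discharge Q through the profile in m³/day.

Flow is perpendicular to layering, so the layers act in series and the equivalent K is the thickness-weighted harmonic mean.
Total thickness L = 2.26 + 2.71 = 4.970 m.
Σ(b_i/K_i) = 2.26/25.5 + 2.71/53.5 = 0.1393 d.
K_eq = L / Σ(b_i/K_i) = 4.970 / 0.1393 = 35.68 m/day.
Q = K_eq · A · (Δh/L) = 35.68 × 580 × (2.53/4.970) = 10535 m³/day.

10500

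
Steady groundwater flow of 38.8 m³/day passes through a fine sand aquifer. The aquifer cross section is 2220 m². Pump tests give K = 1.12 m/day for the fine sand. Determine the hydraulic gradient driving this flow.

From Q = K·A·i, i = Q / (K·A) = 38.8 / (1.120 × 2220) = 0.01560.

0.0156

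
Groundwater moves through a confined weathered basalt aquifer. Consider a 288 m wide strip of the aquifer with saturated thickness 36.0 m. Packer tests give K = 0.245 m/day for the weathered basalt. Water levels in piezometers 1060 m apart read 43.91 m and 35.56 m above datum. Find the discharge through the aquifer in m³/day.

20.0

Cross-sectional area A = 288 × 36.0 = 10368 m².
Hydraulic gradient i = (43.91 − 35.56) / 1060 = 8.35 / 1060 = 0.007877.
Darcy's law: Q = K · A · i = 0.2450 × 10368 × 0.007877 = 20.01 m³/day.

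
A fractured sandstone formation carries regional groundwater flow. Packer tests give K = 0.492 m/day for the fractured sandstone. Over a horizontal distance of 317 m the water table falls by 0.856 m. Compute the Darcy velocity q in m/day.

0.00133

Hydraulic gradient i = Δh / L = 0.856 / 317 = 0.002700.
Specific discharge q = K · i = 0.4920 × 0.002700 = 0.001329 m/day.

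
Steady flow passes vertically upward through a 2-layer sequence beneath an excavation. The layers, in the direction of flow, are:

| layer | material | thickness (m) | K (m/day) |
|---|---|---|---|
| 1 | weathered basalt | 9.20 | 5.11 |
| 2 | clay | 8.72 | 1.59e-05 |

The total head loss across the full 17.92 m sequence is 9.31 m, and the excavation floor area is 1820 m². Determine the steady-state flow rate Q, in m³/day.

Flow is perpendicular to layering, so the layers act in series and the equivalent K is the thickness-weighted harmonic mean.
Total thickness L = 9.20 + 8.72 = 17.92 m.
Σ(b_i/K_i) = 9.20/5.11 + 8.72/1.59e-05 = 5.484e+05 d.
K_eq = L / Σ(b_i/K_i) = 17.92 / 5.484e+05 = 3.268e-05 m/day.
Q = K_eq · A · (Δh/L) = 3.268e-05 × 1820 × (9.31/17.92) = 0.03090 m³/day.

0.0309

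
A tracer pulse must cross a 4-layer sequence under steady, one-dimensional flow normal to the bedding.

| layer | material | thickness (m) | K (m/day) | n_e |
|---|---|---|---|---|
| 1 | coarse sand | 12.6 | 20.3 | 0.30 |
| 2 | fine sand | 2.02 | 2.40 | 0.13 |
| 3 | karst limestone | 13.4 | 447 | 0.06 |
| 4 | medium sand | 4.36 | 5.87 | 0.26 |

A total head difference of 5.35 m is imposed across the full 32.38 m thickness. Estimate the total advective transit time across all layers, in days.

2.50

With flow normal to the layers, continuity requires the same specific discharge q through every layer.
Σ(b_i/K_i) = 12.6/20.3 + 2.02/2.40 + 13.4/447 + 4.36/5.87 = 2.235 d.
q = Δh / Σ(b_i/K_i) = 5.35 / 2.235 = 2.394 m/day.
In each layer the seepage velocity is v_i = q/n_i, so the layer transit time is t_i = b_i·n_i / q:
  layer 1 (coarse sand): t_1 = 12.6 × 0.30 / 2.394 = 1.579 d
  layer 2 (fine sand): t_2 = 2.02 × 0.13 / 2.394 = 0.1097 d
  layer 3 (karst limestone): t_3 = 13.4 × 0.06 / 2.394 = 0.3359 d
  layer 4 (medium sand): t_4 = 4.36 × 0.26 / 2.394 = 0.4736 d
Total t = Σ t_i = 2.498 days.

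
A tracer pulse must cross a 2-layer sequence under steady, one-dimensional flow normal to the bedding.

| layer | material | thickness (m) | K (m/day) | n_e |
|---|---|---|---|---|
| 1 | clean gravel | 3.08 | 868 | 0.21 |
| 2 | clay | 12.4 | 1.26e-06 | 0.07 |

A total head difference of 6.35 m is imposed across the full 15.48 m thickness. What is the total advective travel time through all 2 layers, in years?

6430

With flow normal to the layers, continuity requires the same specific discharge q through every layer.
Σ(b_i/K_i) = 3.08/868 + 12.4/1.26e-06 = 9.841e+06 d.
q = Δh / Σ(b_i/K_i) = 6.35 / 9.841e+06 = 6.452e-07 m/day.
In each layer the seepage velocity is v_i = q/n_i, so the layer transit time is t_i = b_i·n_i / q:
  layer 1 (clean gravel): t_1 = 3.08 × 0.21 / 6.452e-07 = 1.002e+06 d
  layer 2 (clay): t_2 = 12.4 × 0.07 / 6.452e-07 = 1.345e+06 d
Total t = Σ t_i = 2.348e+06 days = 6428 years.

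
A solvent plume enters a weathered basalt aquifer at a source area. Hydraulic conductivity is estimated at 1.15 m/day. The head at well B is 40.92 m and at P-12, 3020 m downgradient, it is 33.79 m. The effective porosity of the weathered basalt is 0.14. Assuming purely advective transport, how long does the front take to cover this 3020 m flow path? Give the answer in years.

426

Hydraulic gradient i = (40.92 − 33.79) / 3020 = 7.13 / 3020 = 0.002361.
Darcy flux q = K · i = 1.150 × 0.002361 = 0.002715 m/day.
Seepage velocity v = q / n_e = 0.002715 / 0.14 = 0.01939 m/day.
Travel time t = L / v = 3020 / 0.01939 = 1.557e+05 days = 426.3 years.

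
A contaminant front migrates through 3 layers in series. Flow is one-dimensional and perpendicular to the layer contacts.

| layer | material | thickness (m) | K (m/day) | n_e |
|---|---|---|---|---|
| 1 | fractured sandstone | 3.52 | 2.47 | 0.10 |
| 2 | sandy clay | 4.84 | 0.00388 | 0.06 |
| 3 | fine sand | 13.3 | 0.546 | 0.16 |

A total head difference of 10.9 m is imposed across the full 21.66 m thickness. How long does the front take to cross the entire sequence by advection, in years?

With flow normal to the layers, continuity requires the same specific discharge q through every layer.
Σ(b_i/K_i) = 3.52/2.47 + 4.84/0.00388 + 13.3/0.546 = 1273 d.
q = Δh / Σ(b_i/K_i) = 10.9 / 1273 = 0.008561 m/day.
In each layer the seepage velocity is v_i = q/n_i, so the layer transit time is t_i = b_i·n_i / q:
  layer 1 (fractured sandstone): t_1 = 3.52 × 0.10 / 0.008561 = 41.12 d
  layer 2 (sandy clay): t_2 = 4.84 × 0.06 / 0.008561 = 33.92 d
  layer 3 (fine sand): t_3 = 13.3 × 0.16 / 0.008561 = 248.6 d
Total t = Σ t_i = 323.6 days = 0.8860 years.

0.886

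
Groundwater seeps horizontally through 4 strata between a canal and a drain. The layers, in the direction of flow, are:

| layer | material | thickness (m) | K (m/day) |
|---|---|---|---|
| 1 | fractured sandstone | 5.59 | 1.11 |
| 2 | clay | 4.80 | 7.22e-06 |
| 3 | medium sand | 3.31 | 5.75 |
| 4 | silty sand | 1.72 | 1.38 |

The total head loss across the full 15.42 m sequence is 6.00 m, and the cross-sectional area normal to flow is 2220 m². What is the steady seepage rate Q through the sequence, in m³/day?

0.0200

Flow is perpendicular to layering, so the layers act in series and the equivalent K is the thickness-weighted harmonic mean.
Total thickness L = 5.59 + 4.80 + 3.31 + 1.72 = 15.42 m.
Σ(b_i/K_i) = 5.59/1.11 + 4.80/7.22e-06 + 3.31/5.75 + 1.72/1.38 = 6.648e+05 d.
K_eq = L / Σ(b_i/K_i) = 15.42 / 6.648e+05 = 2.319e-05 m/day.
Q = K_eq · A · (Δh/L) = 2.319e-05 × 2220 × (6.00/15.42) = 0.02004 m³/day.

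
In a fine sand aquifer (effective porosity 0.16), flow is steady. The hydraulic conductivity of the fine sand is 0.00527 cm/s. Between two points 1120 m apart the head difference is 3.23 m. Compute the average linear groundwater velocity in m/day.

0.0821

Convert K: 0.00527 cm/s × 864 = 4.553 m/day.
Hydraulic gradient i = Δh / L = 3.23 / 1120 = 0.002884.
Darcy flux q = K · i = 4.553 × 0.002884 = 0.01313 m/day.
Seepage velocity v = q / n_e = 0.01313 / 0.16 = 0.08207 m/day.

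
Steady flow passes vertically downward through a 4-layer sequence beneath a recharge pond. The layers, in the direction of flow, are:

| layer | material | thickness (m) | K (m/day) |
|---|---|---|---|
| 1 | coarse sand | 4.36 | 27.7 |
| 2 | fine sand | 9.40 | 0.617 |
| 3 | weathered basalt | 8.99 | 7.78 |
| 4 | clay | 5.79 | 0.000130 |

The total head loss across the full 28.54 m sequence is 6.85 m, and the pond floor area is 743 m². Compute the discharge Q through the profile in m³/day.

0.114

Flow is perpendicular to layering, so the layers act in series and the equivalent K is the thickness-weighted harmonic mean.
Total thickness L = 4.36 + 9.40 + 8.99 + 5.79 = 28.54 m.
Σ(b_i/K_i) = 4.36/27.7 + 9.40/0.617 + 8.99/7.78 + 5.79/0.000130 = 44555 d.
K_eq = L / Σ(b_i/K_i) = 28.54 / 44555 = 0.0006406 m/day.
Q = K_eq · A · (Δh/L) = 0.0006406 × 743 × (6.85/28.54) = 0.1142 m³/day.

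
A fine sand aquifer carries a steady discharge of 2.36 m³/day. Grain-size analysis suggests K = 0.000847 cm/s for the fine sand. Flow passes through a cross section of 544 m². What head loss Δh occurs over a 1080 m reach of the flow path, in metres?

Convert K: 0.000847 cm/s × 864 = 0.7318 m/day.
From Q = K·A·i, i = Q / (K·A) = 2.36 / (0.7318 × 544.0) = 0.005928.
Head loss Δh = i · L = 0.005928 × 1080 = 6.402 m.

6.40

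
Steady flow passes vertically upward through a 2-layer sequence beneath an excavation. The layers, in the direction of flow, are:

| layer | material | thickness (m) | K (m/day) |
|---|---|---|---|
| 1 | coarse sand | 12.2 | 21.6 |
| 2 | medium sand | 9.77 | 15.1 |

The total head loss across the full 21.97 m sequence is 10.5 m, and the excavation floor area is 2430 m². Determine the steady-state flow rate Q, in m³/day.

Flow is perpendicular to layering, so the layers act in series and the equivalent K is the thickness-weighted harmonic mean.
Total thickness L = 12.2 + 9.77 = 21.97 m.
Σ(b_i/K_i) = 12.2/21.6 + 9.77/15.1 = 1.212 d.
K_eq = L / Σ(b_i/K_i) = 21.97 / 1.212 = 18.13 m/day.
Q = K_eq · A · (Δh/L) = 18.13 × 2430 × (10.5/21.97) = 21055 m³/day.

21100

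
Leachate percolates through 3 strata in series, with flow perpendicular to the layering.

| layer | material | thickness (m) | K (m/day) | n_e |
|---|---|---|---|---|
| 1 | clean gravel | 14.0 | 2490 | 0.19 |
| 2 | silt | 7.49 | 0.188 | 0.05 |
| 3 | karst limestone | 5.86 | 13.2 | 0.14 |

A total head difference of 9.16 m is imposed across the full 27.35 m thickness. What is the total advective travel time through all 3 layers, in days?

17.0

With flow normal to the layers, continuity requires the same specific discharge q through every layer.
Σ(b_i/K_i) = 14.0/2490 + 7.49/0.188 + 5.86/13.2 = 40.29 d.
q = Δh / Σ(b_i/K_i) = 9.16 / 40.29 = 0.2274 m/day.
In each layer the seepage velocity is v_i = q/n_i, so the layer transit time is t_i = b_i·n_i / q:
  layer 1 (clean gravel): t_1 = 14.0 × 0.19 / 0.2274 = 11.70 d
  layer 2 (silt): t_2 = 7.49 × 0.05 / 0.2274 = 1.647 d
  layer 3 (karst limestone): t_3 = 5.86 × 0.14 / 0.2274 = 3.609 d
Total t = Σ t_i = 16.96 days.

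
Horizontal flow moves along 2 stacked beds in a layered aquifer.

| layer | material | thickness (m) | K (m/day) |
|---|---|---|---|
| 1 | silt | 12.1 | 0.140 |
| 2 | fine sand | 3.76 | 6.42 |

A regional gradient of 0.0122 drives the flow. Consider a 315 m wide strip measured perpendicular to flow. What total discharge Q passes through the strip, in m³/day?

99.3

Flow is parallel to layering, so each bed carries its own Darcy discharge and the transmissivities add.
Σ(K_i·b_i) = 0.140×12.1 + 6.42×3.76 = 25.83 m²/day.
Hydraulic gradient i = 0.0122.
Q = Σ(K_i·b_i) · W · i = 25.83 × 315 × 0.01220 = 99.28 m³/day.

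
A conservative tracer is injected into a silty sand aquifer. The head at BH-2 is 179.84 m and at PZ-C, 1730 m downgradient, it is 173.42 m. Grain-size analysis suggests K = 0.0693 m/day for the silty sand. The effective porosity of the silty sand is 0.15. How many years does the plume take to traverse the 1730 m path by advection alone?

Hydraulic gradient i = (179.84 − 173.42) / 1730 = 6.42 / 1730 = 0.003711.
Darcy flux q = K · i = 0.06930 × 0.003711 = 0.0002572 m/day.
Seepage velocity v = q / n_e = 0.0002572 / 0.15 = 0.001714 m/day.
Travel time t = L / v = 1730 / 0.001714 = 1.009e+06 days = 2763 years.

2760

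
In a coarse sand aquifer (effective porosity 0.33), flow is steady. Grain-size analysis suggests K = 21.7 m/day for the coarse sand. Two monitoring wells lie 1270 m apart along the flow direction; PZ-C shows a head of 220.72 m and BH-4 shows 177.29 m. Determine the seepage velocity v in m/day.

2.25

Hydraulic gradient i = (220.72 − 177.29) / 1270 = 43.43 / 1270 = 0.03420.
Darcy flux q = K · i = 21.70 × 0.03420 = 0.7421 m/day.
Seepage velocity v = q / n_e = 0.7421 / 0.33 = 2.249 m/day.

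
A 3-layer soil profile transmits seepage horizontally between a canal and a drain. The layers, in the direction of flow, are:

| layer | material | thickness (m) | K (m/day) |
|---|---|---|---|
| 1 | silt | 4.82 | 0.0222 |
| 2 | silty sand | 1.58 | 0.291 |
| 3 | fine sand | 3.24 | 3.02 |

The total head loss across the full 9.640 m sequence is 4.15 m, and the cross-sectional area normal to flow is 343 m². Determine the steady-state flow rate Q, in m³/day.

Flow is perpendicular to layering, so the layers act in series and the equivalent K is the thickness-weighted harmonic mean.
Total thickness L = 4.82 + 1.58 + 3.24 = 9.640 m.
Σ(b_i/K_i) = 4.82/0.0222 + 1.58/0.291 + 3.24/3.02 = 223.6 d.
K_eq = L / Σ(b_i/K_i) = 9.640 / 223.6 = 0.04311 m/day.
Q = K_eq · A · (Δh/L) = 0.04311 × 343 × (4.15/9.640) = 6.365 m³/day.

6.37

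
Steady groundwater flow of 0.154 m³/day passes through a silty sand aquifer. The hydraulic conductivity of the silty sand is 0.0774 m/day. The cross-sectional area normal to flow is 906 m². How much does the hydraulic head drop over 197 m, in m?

0.433

From Q = K·A·i, i = Q / (K·A) = 0.154 / (0.07740 × 906.0) = 0.002196.
Head loss Δh = i · L = 0.002196 × 197 = 0.4326 m.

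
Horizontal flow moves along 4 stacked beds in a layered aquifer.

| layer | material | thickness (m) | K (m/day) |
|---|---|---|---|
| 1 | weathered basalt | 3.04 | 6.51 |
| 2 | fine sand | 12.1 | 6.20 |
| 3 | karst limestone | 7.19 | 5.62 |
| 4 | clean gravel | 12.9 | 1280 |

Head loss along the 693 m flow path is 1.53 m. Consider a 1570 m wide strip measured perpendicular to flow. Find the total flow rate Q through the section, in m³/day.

Flow is parallel to layering, so each bed carries its own Darcy discharge and the transmissivities add.
Σ(K_i·b_i) = 6.51×3.04 + 6.20×12.1 + 5.62×7.19 + 1280×12.9 = 16647 m²/day.
Hydraulic gradient i = Δh / L = 1.53 / 693 = 0.002208.
Q = Σ(K_i·b_i) · W · i = 16647 × 1570 × 0.002208 = 57703 m³/day.

57700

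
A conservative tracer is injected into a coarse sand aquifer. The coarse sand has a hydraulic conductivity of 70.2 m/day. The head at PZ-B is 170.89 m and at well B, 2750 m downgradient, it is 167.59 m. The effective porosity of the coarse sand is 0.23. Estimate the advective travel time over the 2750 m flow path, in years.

20.6

Hydraulic gradient i = (170.89 − 167.59) / 2750 = 3.3 / 2750 = 0.001200.
Darcy flux q = K · i = 70.20 × 0.001200 = 0.08424 m/day.
Seepage velocity v = q / n_e = 0.08424 / 0.23 = 0.3663 m/day.
Travel time t = L / v = 2750 / 0.3663 = 7508 days = 20.56 years.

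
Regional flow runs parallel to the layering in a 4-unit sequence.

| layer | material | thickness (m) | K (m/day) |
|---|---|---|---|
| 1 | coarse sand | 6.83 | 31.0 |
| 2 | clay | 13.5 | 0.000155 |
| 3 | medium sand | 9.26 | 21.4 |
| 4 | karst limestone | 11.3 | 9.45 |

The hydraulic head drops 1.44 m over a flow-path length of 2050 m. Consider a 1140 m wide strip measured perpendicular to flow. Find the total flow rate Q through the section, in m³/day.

414

Flow is parallel to layering, so each bed carries its own Darcy discharge and the transmissivities add.
Σ(K_i·b_i) = 31.0×6.83 + 0.000155×13.5 + 21.4×9.26 + 9.45×11.3 = 516.7 m²/day.
Hydraulic gradient i = Δh / L = 1.44 / 2050 = 0.0007024.
Q = Σ(K_i·b_i) · W · i = 516.7 × 1140 × 0.0007024 = 413.7 m³/day.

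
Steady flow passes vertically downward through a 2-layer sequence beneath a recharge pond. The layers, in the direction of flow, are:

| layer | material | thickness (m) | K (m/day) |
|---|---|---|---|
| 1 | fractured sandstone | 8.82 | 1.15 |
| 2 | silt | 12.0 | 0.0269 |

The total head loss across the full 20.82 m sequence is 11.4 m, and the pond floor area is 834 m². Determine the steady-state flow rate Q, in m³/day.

Flow is perpendicular to layering, so the layers act in series and the equivalent K is the thickness-weighted harmonic mean.
Total thickness L = 8.82 + 12.0 = 20.82 m.
Σ(b_i/K_i) = 8.82/1.15 + 12.0/0.0269 = 453.8 d.
K_eq = L / Σ(b_i/K_i) = 20.82 / 453.8 = 0.04588 m/day.
Q = K_eq · A · (Δh/L) = 0.04588 × 834 × (11.4/20.82) = 20.95 m³/day.

21.0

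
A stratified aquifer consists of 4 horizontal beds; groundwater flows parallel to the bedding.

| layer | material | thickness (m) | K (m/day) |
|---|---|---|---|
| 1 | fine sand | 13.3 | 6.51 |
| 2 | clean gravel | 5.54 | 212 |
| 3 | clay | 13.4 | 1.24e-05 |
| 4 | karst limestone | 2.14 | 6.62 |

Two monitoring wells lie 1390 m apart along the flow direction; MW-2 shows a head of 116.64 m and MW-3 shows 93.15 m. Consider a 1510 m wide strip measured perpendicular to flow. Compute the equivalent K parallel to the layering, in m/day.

37.1

Flow is parallel to layering, so each bed carries its own Darcy discharge and the transmissivities add.
Σ(K_i·b_i) = 6.51×13.3 + 212×5.54 + 1.24e-05×13.4 + 6.62×2.14 = 1275 m²/day.
Total thickness b = 34.38 m, so K_eq = Σ(K_i·b_i)/b = 37.09 m/day.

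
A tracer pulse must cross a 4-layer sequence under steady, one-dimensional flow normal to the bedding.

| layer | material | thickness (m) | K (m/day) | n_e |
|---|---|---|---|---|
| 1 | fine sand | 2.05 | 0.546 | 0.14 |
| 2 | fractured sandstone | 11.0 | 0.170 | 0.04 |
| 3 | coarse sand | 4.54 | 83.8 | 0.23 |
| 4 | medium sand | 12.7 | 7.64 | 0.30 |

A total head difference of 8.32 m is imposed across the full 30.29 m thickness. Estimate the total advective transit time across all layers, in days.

47.1

With flow normal to the layers, continuity requires the same specific discharge q through every layer.
Σ(b_i/K_i) = 2.05/0.546 + 11.0/0.170 + 4.54/83.8 + 12.7/7.64 = 70.18 d.
q = Δh / Σ(b_i/K_i) = 8.32 / 70.18 = 0.1186 m/day.
In each layer the seepage velocity is v_i = q/n_i, so the layer transit time is t_i = b_i·n_i / q:
  layer 1 (fine sand): t_1 = 2.05 × 0.14 / 0.1186 = 2.421 d
  layer 2 (fractured sandstone): t_2 = 11.0 × 0.04 / 0.1186 = 3.711 d
  layer 3 (coarse sand): t_3 = 4.54 × 0.23 / 0.1186 = 8.808 d
  layer 4 (medium sand): t_4 = 12.7 × 0.30 / 0.1186 = 32.14 d
Total t = Σ t_i = 47.08 days.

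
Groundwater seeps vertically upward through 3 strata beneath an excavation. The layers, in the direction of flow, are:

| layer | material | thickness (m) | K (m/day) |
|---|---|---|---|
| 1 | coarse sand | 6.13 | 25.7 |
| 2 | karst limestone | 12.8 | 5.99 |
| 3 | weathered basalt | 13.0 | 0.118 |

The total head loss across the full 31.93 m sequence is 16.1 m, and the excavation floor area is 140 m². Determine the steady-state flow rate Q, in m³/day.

20.0

Flow is perpendicular to layering, so the layers act in series and the equivalent K is the thickness-weighted harmonic mean.
Total thickness L = 6.13 + 12.8 + 13.0 = 31.93 m.
Σ(b_i/K_i) = 6.13/25.7 + 12.8/5.99 + 13.0/0.118 = 112.5 d.
K_eq = L / Σ(b_i/K_i) = 31.93 / 112.5 = 0.2837 m/day.
Q = K_eq · A · (Δh/L) = 0.2837 × 140 × (16.1/31.93) = 20.03 m³/day.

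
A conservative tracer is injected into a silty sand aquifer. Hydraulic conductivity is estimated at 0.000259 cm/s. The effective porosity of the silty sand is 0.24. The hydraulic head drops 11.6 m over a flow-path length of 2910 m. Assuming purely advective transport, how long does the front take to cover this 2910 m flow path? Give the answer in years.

2140

Convert K: 0.000259 cm/s × 864 = 0.2238 m/day.
Hydraulic gradient i = Δh / L = 11.6 / 2910 = 0.003986.
Darcy flux q = K · i = 0.2238 × 0.003986 = 0.0008920 m/day.
Seepage velocity v = q / n_e = 0.0008920 / 0.24 = 0.003717 m/day.
Travel time t = L / v = 2910 / 0.003717 = 7.829e+05 days = 2144 years.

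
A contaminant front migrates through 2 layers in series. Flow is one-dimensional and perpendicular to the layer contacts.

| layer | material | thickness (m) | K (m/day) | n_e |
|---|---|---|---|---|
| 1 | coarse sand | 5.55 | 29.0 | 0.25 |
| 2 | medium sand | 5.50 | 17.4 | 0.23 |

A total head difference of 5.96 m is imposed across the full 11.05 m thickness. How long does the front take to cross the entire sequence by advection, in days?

With flow normal to the layers, continuity requires the same specific discharge q through every layer.
Σ(b_i/K_i) = 5.55/29.0 + 5.50/17.4 = 0.5075 d.
q = Δh / Σ(b_i/K_i) = 5.96 / 0.5075 = 11.74 m/day.
In each layer the seepage velocity is v_i = q/n_i, so the layer transit time is t_i = b_i·n_i / q:
  layer 1 (coarse sand): t_1 = 5.55 × 0.25 / 11.74 = 0.1181 d
  layer 2 (medium sand): t_2 = 5.50 × 0.23 / 11.74 = 0.1077 d
Total t = Σ t_i = 0.2259 days.

0.226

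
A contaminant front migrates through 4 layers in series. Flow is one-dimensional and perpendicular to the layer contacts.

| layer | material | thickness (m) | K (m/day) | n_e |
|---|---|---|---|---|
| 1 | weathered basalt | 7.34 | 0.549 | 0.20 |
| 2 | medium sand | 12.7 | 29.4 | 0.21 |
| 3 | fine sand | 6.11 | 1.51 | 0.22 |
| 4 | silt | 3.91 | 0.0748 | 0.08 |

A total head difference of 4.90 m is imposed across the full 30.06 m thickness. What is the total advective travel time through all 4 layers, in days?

82.9

With flow normal to the layers, continuity requires the same specific discharge q through every layer.
Σ(b_i/K_i) = 7.34/0.549 + 12.7/29.4 + 6.11/1.51 + 3.91/0.0748 = 70.12 d.
q = Δh / Σ(b_i/K_i) = 4.90 / 70.12 = 0.06988 m/day.
In each layer the seepage velocity is v_i = q/n_i, so the layer transit time is t_i = b_i·n_i / q:
  layer 1 (weathered basalt): t_1 = 7.34 × 0.20 / 0.06988 = 21.01 d
  layer 2 (medium sand): t_2 = 12.7 × 0.21 / 0.06988 = 38.17 d
  layer 3 (fine sand): t_3 = 6.11 × 0.22 / 0.06988 = 19.24 d
  layer 4 (silt): t_4 = 3.91 × 0.08 / 0.06988 = 4.476 d
Total t = Σ t_i = 82.89 days.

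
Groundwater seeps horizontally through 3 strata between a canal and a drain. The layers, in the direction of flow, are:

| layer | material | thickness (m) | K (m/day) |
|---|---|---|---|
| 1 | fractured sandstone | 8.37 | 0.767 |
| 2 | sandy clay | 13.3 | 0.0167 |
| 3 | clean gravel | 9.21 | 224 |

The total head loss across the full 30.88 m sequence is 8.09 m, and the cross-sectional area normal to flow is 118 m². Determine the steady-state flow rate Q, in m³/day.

1.18

Flow is perpendicular to layering, so the layers act in series and the equivalent K is the thickness-weighted harmonic mean.
Total thickness L = 8.37 + 13.3 + 9.21 = 30.88 m.
Σ(b_i/K_i) = 8.37/0.767 + 13.3/0.0167 + 9.21/224 = 807.4 d.
K_eq = L / Σ(b_i/K_i) = 30.88 / 807.4 = 0.03825 m/day.
Q = K_eq · A · (Δh/L) = 0.03825 × 118 × (8.09/30.88) = 1.182 m³/day.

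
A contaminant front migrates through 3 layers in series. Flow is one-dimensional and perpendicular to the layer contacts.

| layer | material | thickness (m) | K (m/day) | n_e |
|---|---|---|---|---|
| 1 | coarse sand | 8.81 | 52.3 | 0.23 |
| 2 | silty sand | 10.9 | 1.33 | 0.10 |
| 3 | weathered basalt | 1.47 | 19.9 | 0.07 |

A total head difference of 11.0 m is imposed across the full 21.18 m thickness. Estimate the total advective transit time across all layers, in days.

2.47

With flow normal to the layers, continuity requires the same specific discharge q through every layer.
Σ(b_i/K_i) = 8.81/52.3 + 10.9/1.33 + 1.47/19.9 = 8.438 d.
q = Δh / Σ(b_i/K_i) = 11.0 / 8.438 = 1.304 m/day.
In each layer the seepage velocity is v_i = q/n_i, so the layer transit time is t_i = b_i·n_i / q:
  layer 1 (coarse sand): t_1 = 8.81 × 0.23 / 1.304 = 1.554 d
  layer 2 (silty sand): t_2 = 10.9 × 0.10 / 1.304 = 0.8361 d
  layer 3 (weathered basalt): t_3 = 1.47 × 0.07 / 1.304 = 0.07893 d
Total t = Σ t_i = 2.469 days.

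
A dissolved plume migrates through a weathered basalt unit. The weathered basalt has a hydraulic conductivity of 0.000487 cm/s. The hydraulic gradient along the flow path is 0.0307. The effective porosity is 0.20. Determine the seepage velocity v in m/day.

0.0646

Convert K: 0.000487 cm/s × 864 = 0.4208 m/day.
Hydraulic gradient i = 0.0307.
Darcy flux q = K · i = 0.4208 × 0.03070 = 0.01292 m/day.
Seepage velocity v = q / n_e = 0.01292 / 0.20 = 0.06459 m/day.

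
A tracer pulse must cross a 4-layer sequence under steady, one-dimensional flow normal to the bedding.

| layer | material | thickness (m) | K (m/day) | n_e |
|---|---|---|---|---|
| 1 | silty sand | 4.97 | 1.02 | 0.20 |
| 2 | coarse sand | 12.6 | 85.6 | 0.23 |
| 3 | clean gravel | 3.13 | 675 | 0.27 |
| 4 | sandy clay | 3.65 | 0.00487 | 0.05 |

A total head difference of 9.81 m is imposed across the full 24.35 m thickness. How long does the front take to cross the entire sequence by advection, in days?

378

With flow normal to the layers, continuity requires the same specific discharge q through every layer.
Σ(b_i/K_i) = 4.97/1.02 + 12.6/85.6 + 3.13/675 + 3.65/0.00487 = 754.5 d.
q = Δh / Σ(b_i/K_i) = 9.81 / 754.5 = 0.01300 m/day.
In each layer the seepage velocity is v_i = q/n_i, so the layer transit time is t_i = b_i·n_i / q:
  layer 1 (silty sand): t_1 = 4.97 × 0.20 / 0.01300 = 76.45 d
  layer 2 (coarse sand): t_2 = 12.6 × 0.23 / 0.01300 = 222.9 d
  layer 3 (clean gravel): t_3 = 3.13 × 0.27 / 0.01300 = 65.00 d
  layer 4 (sandy clay): t_4 = 3.65 × 0.05 / 0.01300 = 14.04 d
Total t = Σ t_i = 378.4 days.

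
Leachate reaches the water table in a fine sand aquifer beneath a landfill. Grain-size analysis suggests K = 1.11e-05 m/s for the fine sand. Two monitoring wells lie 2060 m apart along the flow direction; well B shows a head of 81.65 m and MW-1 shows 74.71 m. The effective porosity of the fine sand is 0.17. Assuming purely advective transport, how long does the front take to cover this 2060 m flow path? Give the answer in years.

297

Convert K: 1.11e-05 m/s × 86400 = 0.9590 m/day.
Hydraulic gradient i = (81.65 − 74.71) / 2060 = 6.94 / 2060 = 0.003369.
Darcy flux q = K · i = 0.9590 × 0.003369 = 0.003231 m/day.
Seepage velocity v = q / n_e = 0.003231 / 0.17 = 0.01901 m/day.
Travel time t = L / v = 2060 / 0.01901 = 1.084e+05 days = 296.8 years.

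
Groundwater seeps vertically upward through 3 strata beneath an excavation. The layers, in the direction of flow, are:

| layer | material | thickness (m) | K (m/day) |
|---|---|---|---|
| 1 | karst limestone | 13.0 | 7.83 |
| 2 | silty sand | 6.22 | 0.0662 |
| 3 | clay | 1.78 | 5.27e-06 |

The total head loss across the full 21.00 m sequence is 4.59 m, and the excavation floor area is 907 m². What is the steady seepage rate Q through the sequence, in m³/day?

0.0123

Flow is perpendicular to layering, so the layers act in series and the equivalent K is the thickness-weighted harmonic mean.
Total thickness L = 13.0 + 6.22 + 1.78 = 21.00 m.
Σ(b_i/K_i) = 13.0/7.83 + 6.22/0.0662 + 1.78/5.27e-06 = 3.379e+05 d.
K_eq = L / Σ(b_i/K_i) = 21.00 / 3.379e+05 = 6.216e-05 m/day.
Q = K_eq · A · (Δh/L) = 6.216e-05 × 907 × (4.59/21.00) = 0.01232 m³/day.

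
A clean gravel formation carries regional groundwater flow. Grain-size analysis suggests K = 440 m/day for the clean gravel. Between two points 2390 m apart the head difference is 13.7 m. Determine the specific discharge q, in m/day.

2.52

Hydraulic gradient i = Δh / L = 13.7 / 2390 = 0.005732.
Specific discharge q = K · i = 440.0 × 0.005732 = 2.522 m/day.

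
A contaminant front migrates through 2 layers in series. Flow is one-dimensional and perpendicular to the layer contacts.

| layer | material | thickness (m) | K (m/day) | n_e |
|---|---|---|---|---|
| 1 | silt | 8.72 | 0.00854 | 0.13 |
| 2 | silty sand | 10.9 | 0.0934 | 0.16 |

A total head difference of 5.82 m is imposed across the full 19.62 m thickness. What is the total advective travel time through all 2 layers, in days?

With flow normal to the layers, continuity requires the same specific discharge q through every layer.
Σ(b_i/K_i) = 8.72/0.00854 + 10.9/0.0934 = 1138 d.
q = Δh / Σ(b_i/K_i) = 5.82 / 1138 = 0.005115 m/day.
In each layer the seepage velocity is v_i = q/n_i, so the layer transit time is t_i = b_i·n_i / q:
  layer 1 (silt): t_1 = 8.72 × 0.13 / 0.005115 = 221.6 d
  layer 2 (silty sand): t_2 = 10.9 × 0.16 / 0.005115 = 340.9 d
Total t = Σ t_i = 562.6 days.

563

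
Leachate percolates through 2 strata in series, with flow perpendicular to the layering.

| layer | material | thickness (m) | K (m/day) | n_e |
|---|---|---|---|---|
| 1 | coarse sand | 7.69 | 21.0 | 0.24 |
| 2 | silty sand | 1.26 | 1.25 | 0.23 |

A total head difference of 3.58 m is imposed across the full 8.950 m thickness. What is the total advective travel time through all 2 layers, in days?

With flow normal to the layers, continuity requires the same specific discharge q through every layer.
Σ(b_i/K_i) = 7.69/21.0 + 1.26/1.25 = 1.374 d.
q = Δh / Σ(b_i/K_i) = 3.58 / 1.374 = 2.605 m/day.
In each layer the seepage velocity is v_i = q/n_i, so the layer transit time is t_i = b_i·n_i / q:
  layer 1 (coarse sand): t_1 = 7.69 × 0.24 / 2.605 = 0.7084 d
  layer 2 (silty sand): t_2 = 1.26 × 0.23 / 2.605 = 0.1112 d
Total t = Σ t_i = 0.8197 days.

0.820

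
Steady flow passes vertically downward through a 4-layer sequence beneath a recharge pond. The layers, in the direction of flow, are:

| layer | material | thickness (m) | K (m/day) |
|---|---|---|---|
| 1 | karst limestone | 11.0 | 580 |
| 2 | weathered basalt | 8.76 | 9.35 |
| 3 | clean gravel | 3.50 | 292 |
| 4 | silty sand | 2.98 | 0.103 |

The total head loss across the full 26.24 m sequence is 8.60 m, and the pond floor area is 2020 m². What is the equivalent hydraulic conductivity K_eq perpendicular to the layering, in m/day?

Flow is perpendicular to layering, so the layers act in series and the equivalent K is the thickness-weighted harmonic mean.
Total thickness L = 11.0 + 8.76 + 3.50 + 2.98 = 26.24 m.
Σ(b_i/K_i) = 11.0/580 + 8.76/9.35 + 3.50/292 + 2.98/0.103 = 29.90 d.
K_eq = L / Σ(b_i/K_i) = 26.24 / 29.90 = 0.8776 m/day.

0.878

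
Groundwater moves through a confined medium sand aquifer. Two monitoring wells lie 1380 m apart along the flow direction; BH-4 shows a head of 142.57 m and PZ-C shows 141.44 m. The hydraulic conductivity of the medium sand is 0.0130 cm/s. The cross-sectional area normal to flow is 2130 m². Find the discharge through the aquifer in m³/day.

Convert K: 0.0130 cm/s × 864 = 11.23 m/day.
Hydraulic gradient i = (142.57 − 141.44) / 1380 = 1.13 / 1380 = 0.0008188.
Darcy's law: Q = K · A · i = 11.23 × 2130 × 0.0008188 = 19.59 m³/day.

19.6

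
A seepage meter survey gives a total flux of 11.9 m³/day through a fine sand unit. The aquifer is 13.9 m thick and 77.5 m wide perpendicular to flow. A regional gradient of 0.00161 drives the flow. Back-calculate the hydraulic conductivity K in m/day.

Cross-sectional area A = 77.5 × 13.9 = 1077 m².
Hydraulic gradient i = 0.00161.
From Q = K·A·i, K = Q / (A·i) = 11.9 / (1077 × 0.001610) = 6.861 m/day.

6.86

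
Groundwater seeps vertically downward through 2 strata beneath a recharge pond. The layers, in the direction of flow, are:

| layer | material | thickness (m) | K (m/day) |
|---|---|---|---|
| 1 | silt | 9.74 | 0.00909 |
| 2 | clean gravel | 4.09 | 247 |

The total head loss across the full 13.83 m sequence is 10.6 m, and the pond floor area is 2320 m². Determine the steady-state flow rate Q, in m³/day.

23.0

Flow is perpendicular to layering, so the layers act in series and the equivalent K is the thickness-weighted harmonic mean.
Total thickness L = 9.74 + 4.09 = 13.83 m.
Σ(b_i/K_i) = 9.74/0.00909 + 4.09/247 = 1072 d.
K_eq = L / Σ(b_i/K_i) = 13.83 / 1072 = 0.01291 m/day.
Q = K_eq · A · (Δh/L) = 0.01291 × 2320 × (10.6/13.83) = 22.95 m³/day.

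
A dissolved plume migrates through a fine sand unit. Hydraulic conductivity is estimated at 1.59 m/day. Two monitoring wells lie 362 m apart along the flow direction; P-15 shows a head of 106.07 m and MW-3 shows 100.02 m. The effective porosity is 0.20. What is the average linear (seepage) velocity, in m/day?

0.133

Hydraulic gradient i = (106.07 − 100.02) / 362 = 6.05 / 362 = 0.01671.
Darcy flux q = K · i = 1.590 × 0.01671 = 0.02657 m/day.
Seepage velocity v = q / n_e = 0.02657 / 0.20 = 0.1329 m/day.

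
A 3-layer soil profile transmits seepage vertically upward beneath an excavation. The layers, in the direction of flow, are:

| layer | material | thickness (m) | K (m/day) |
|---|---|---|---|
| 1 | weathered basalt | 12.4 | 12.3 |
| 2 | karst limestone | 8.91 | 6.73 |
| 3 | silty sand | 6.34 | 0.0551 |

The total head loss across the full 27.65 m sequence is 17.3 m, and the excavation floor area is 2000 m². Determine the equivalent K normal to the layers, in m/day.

0.236

Flow is perpendicular to layering, so the layers act in series and the equivalent K is the thickness-weighted harmonic mean.
Total thickness L = 12.4 + 8.91 + 6.34 = 27.65 m.
Σ(b_i/K_i) = 12.4/12.3 + 8.91/6.73 + 6.34/0.0551 = 117.4 d.
K_eq = L / Σ(b_i/K_i) = 27.65 / 117.4 = 0.2355 m/day.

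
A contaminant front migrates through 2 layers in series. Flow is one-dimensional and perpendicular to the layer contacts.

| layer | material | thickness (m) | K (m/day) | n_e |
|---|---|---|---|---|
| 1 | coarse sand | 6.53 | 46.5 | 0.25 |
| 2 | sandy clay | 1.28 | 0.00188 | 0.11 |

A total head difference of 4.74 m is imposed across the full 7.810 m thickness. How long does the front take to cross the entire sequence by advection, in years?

0.698

With flow normal to the layers, continuity requires the same specific discharge q through every layer.
Σ(b_i/K_i) = 6.53/46.5 + 1.28/0.00188 = 681.0 d.
q = Δh / Σ(b_i/K_i) = 4.74 / 681.0 = 0.006960 m/day.
In each layer the seepage velocity is v_i = q/n_i, so the layer transit time is t_i = b_i·n_i / q:
  layer 1 (coarse sand): t_1 = 6.53 × 0.25 / 0.006960 = 234.5 d
  layer 2 (sandy clay): t_2 = 1.28 × 0.11 / 0.006960 = 20.23 d
Total t = Σ t_i = 254.8 days = 0.6975 years.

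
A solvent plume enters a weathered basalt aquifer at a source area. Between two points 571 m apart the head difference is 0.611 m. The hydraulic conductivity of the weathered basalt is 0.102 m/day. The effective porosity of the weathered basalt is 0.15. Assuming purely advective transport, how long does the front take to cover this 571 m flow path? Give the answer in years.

Hydraulic gradient i = Δh / L = 0.611 / 571 = 0.001070.
Darcy flux q = K · i = 0.1020 × 0.001070 = 0.0001091 m/day.
Seepage velocity v = q / n_e = 0.0001091 / 0.15 = 0.0007276 m/day.
Travel time t = L / v = 571 / 0.0007276 = 7.847e+05 days = 2148 years.

2150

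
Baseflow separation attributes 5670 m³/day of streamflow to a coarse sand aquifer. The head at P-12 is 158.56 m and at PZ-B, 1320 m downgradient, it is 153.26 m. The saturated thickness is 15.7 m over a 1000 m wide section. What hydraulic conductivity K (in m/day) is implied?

Cross-sectional area A = 1000 × 15.7 = 15700 m².
Hydraulic gradient i = (158.56 − 153.26) / 1320 = 5.3 / 1320 = 0.004015.
From Q = K·A·i, K = Q / (A·i) = 5670 / (15700 × 0.004015) = 89.95 m/day.

89.9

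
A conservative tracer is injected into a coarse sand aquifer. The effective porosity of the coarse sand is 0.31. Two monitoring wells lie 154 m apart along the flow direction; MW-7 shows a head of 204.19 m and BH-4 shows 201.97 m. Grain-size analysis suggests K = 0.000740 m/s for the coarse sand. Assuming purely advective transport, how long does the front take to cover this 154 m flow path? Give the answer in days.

51.8

Convert K: 0.000740 m/s × 86400 = 63.94 m/day.
Hydraulic gradient i = (204.19 − 201.97) / 154 = 2.22 / 154 = 0.01442.
Darcy flux q = K · i = 63.94 × 0.01442 = 0.9217 m/day.
Seepage velocity v = q / n_e = 0.9217 / 0.31 = 2.973 m/day.
Travel time t = L / v = 154 / 2.973 = 51.80 days.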